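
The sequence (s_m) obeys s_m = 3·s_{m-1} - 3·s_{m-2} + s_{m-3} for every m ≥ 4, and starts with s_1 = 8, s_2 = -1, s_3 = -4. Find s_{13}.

Applying the relation repeatedly:
s_4 = -1;  s_5 = 8;  s_6 = 23;  s_7 = 44;  s_8 = 71;  s_9 = 104;  s_{10} = 143;  s_{11} = 188;  s_{12} = 239;  s_{13} = 296.

296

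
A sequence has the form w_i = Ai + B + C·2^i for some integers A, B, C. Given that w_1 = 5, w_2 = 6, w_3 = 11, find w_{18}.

Write the equations: A + B + 2C = 5; 2A + B + 4C = 6; 3A + B + 8C = 11.
Subtracting the first from the second: A + 2C = 1.
Subtracting the second from the third: A + 4C = 5.
Solving: C = 2, A = -3, then B = 4.
So w_i = -3·i + 4 + 2·2^i; at i=18 this is 524238.

524238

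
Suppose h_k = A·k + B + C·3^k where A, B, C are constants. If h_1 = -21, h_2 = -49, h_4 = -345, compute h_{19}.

-4649045949

The three given values yield: A + B + 3C = -21; 2A + B + 9C = -49; 4A + B + 81C = -345.
Subtracting the first from the second: A + 6C = -28.
Subtracting the second from the third: 2A + 72C = -296.
Solving: C = -4, A = -4, then B = -5.
Therefore h_{19} = -76 + (-5) + (-4)·1162261467 = -4649045949.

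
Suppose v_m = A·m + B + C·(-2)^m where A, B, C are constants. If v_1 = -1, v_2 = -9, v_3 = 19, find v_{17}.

262203

Plug in m = 1, 2, 3: A + B - 2C = -1; 2A + B + 4C = -9; 3A + B - 8C = 19.
Subtracting the first from the second: A + 6C = -8.
Subtracting the second from the third: A - 12C = 28.
Solving: C = -2, A = 4, then B = -9.
So v_m = 4·m + (-9) + (-2)·(-2)^m; at m=17 this is 262203.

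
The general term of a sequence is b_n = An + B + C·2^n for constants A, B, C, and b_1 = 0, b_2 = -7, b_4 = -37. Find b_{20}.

-2097205

The three given values yield: A + B + 2C = 0; 2A + B + 4C = -7; 4A + B + 16C = -37.
Subtracting the first from the second: A + 2C = -7.
Subtracting the second from the third: 2A + 12C = -30.
Solving: C = -2, A = -3, then B = 7.
Hence b_{20} = -3·20 + 7 + (-2)·1048576 = -2097205.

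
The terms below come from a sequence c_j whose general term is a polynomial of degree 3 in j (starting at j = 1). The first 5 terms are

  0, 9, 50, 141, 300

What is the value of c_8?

1365

1st diffs: 9, 41, 91, 159.
2nd diffs: 32, 50, 68.
3rd diffs: 18, 18 (constant).
So c_j = 3j^3 - 2j^2 - 6j + 5.
Evaluating at j = 8 gives c_8 = 1365.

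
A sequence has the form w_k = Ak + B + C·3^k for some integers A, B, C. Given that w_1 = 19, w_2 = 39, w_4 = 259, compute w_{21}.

At k = 1, 2, 4: A + B + 3C = 19; 2A + B + 9C = 39; 4A + B + 81C = 259.
Subtracting the first from the second: A + 6C = 20.
Subtracting the second from the third: 2A + 72C = 220.
Solving: C = 3, A = 2, then B = 8.
Hence w_{21} = 2·21 + 8 + 3·10460353203 = 31381059659.

31381059659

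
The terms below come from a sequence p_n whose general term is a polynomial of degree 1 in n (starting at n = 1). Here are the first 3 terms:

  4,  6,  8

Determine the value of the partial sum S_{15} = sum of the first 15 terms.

1st diffs: 2, 2 (constant).
So p_n = 2n + 2.
Continuing: …, 10, 12, 14, 16, …, p_{15} = 32.
Summing n = 1..15 (15 terms) gives 270.

270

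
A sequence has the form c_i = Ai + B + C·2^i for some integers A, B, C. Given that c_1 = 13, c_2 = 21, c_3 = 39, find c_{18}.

1310689

Write the equations: A + B + 2C = 13; 2A + B + 4C = 21; 3A + B + 8C = 39.
Subtracting the first from the second: A + 2C = 8.
Subtracting the second from the third: A + 4C = 18.
Solving: C = 5, A = -2, then B = 5.
Therefore c_{18} = -36 + 5 + 5·262144 = 1310689.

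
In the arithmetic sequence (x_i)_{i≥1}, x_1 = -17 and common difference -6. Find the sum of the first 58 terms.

x_i = -17 + (i - 1)·(-6).
x_{58} = -359; S = 58·(-17 + (-359))/2 = -10904.

-10904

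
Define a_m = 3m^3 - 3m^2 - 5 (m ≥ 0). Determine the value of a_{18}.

a_{18} = 3·18^3 - 3·18^2 - 5 = 16519.

16519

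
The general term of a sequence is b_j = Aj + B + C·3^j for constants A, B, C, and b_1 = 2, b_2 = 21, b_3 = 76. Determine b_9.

59050

Write the equations: A + B + 3C = 2; 2A + B + 9C = 21; 3A + B + 27C = 76.
Subtracting the first from the second: A + 6C = 19.
Subtracting the second from the third: A + 18C = 55.
Solving: C = 3, A = 1, then B = -8.
Therefore b_9 = 9 + (-8) + 3·19683 = 59050.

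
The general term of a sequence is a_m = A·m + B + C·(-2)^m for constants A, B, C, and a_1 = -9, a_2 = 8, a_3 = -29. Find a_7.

Plug in m = 1, 2, 3: A + B - 2C = -9; 2A + B + 4C = 8; 3A + B - 8C = -29.
Subtracting the first from the second: A + 6C = 17.
Subtracting the second from the third: A - 12C = -37.
Solving: C = 3, A = -1, then B = -2.
So a_m = -1·m + (-2) + 3·(-2)^m; at m=7 this is -393.

-393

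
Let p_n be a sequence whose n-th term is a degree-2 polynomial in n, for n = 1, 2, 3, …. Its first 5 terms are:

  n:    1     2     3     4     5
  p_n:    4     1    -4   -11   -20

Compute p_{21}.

1st diffs: -3, -5, -7, -9.
2nd diffs: -2, -2, -2 (constant).
Newton forward-difference form: p_n = 4 + (-3)·C(n-1,1) + (-2)·C(n-1,2).
At n = 21: n-1 = 20, so p_{21} = 4 - 60 - 380 = -436.

-436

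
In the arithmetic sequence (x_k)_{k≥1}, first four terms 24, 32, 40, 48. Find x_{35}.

296

Common difference d = 8.
x_k = 24 + (k - 1)·8.
x_{35} = 24 + 34·8 = 296.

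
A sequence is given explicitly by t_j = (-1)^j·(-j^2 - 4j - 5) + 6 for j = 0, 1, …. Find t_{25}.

(-1)^25 = -1; -j^2 - 4j - 5 at j=25 is -730; so t_{25} = 736.

736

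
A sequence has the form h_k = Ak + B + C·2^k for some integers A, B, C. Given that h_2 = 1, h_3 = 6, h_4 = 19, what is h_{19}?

1048518

The three given values yield: 2A + B + 4C = 1; 3A + B + 8C = 6; 4A + B + 16C = 19.
Subtracting the first from the second: A + 4C = 5.
Subtracting the second from the third: A + 8C = 13.
Solving: C = 2, A = -3, then B = -1.
Hence h_{19} = -3·19 + (-1) + 2·524288 = 1048518.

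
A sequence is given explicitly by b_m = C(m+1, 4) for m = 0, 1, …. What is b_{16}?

2380

C(17, 4) = 2380, so b_{16} = 2380.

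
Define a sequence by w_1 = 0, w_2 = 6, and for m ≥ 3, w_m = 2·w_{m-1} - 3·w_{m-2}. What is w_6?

Step forward from the initial values:
w_3 = 12  w_4 = 6  w_5 = -24  w_6 = -66.

-66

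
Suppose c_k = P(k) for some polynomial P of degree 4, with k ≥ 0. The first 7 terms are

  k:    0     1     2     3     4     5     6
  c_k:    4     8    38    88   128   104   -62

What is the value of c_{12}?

-11432

1st diffs: 4, 30, 50, 40, -24, -166.
2nd diffs: 26, 20, -10, -64, -142.
3rd diffs: -6, -30, -54, -78.
4th diffs: -24, -24, -24 (constant).
Newton forward-difference form: c_k = 4 + 4·C(k,1) + 26·C(k,2) + (-6)·C(k,3) + (-24)·C(k,4).
At k = 12: k = 12, so c_{12} = 4 + 48 + 1716 - 1320 - 11880 = -11432.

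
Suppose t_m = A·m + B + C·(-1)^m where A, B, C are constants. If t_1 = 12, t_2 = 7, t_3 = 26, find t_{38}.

259

The three given values yield: A + B - C = 12; 2A + B + C = 7; 3A + B - C = 26.
Subtracting the first from the second: A + 2C = -5.
Subtracting the second from the third: A - 2C = 19.
Solving: C = -6, A = 7, then B = -1.
So t_m = 7·m + (-1) + (-6)·(-1)^m; at m=38 this is 259.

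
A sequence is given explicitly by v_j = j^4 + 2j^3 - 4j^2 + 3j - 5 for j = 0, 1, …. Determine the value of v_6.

v_6 = 1·6^4 + 2·6^3 - 4·6^2 + 3·6 - 5 = 1597.

1597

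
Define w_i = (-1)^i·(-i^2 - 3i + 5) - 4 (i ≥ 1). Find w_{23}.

(-1)^23 = -1; -i^2 - 3i + 5 at i=23 is -593; so w_{23} = 589.

589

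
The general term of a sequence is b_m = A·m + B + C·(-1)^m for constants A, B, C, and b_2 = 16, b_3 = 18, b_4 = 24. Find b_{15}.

66

The three given values yield: 2A + B + C = 16; 3A + B - C = 18; 4A + B + C = 24.
Subtracting the first from the second: A - 2C = 2.
Subtracting the second from the third: A + 2C = 6.
Solving: C = 1, A = 4, then B = 7.
Therefore b_{15} = 60 + 7 + 1·(-1) = 66.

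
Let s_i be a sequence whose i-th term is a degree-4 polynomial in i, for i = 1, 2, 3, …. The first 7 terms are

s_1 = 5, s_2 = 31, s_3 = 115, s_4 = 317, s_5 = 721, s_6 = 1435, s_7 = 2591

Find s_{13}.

1st diffs: 26, 84, 202, 404, 714, 1156.
2nd diffs: 58, 118, 202, 310, 442.
3rd diffs: 60, 84, 108, 132.
4th diffs: 24, 24, 24 (constant).
Newton forward-difference form: s_i = 5 + 26·C(i-1,1) + 58·C(i-1,2) + 60·C(i-1,3) + 24·C(i-1,4).
At i = 13: i-1 = 12, so s_{13} = 5 + 312 + 3828 + 13200 + 11880 = 29225.

29225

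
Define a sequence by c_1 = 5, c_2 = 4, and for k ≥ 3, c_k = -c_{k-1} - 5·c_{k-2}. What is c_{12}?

37899

c_3 = -29; c_4 = 9; c_5 = 136; c_6 = -181; c_7 = -499; c_8 = 1404; c_9 = 1091; c_{10} = -8111; c_{11} = 2656; c_{12} = 37899.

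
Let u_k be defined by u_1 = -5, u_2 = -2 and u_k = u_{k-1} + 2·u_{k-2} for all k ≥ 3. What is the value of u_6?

Compute successive terms:
u_3 = -12;  u_4 = -16;  u_5 = -40;  u_6 = -72.
(Characteristic roots are 2 and -1.)

-72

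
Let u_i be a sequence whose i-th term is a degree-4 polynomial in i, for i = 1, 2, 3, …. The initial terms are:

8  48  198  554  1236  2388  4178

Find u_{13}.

40748

1st diffs: 40, 150, 356, 682, 1152, 1790.
2nd diffs: 110, 206, 326, 470, 638.
3rd diffs: 96, 120, 144, 168.
4th diffs: 24, 24, 24 (constant).
Newton forward-difference form: u_i = 8 + 40·C(i-1,1) + 110·C(i-1,2) + 96·C(i-1,3) + 24·C(i-1,4).
At i = 13: i-1 = 12, so u_{13} = 8 + 480 + 7260 + 21120 + 11880 = 40748.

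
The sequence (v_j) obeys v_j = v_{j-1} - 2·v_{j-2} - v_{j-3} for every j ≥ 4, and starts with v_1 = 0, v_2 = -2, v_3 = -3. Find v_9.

v_4 = 1  v_5 = 9  v_6 = 10  v_7 = -9  v_8 = -38  v_9 = -30.

-30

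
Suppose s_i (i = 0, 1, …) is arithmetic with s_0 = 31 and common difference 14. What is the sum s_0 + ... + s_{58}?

25783

s_i = 31 + (i - 0)·14.
s_{58} = 843; S = 59·(31 + 843)/2 = 25783.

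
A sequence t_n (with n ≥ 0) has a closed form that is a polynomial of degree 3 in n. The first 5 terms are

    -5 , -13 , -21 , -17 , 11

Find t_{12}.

1st diffs: -8, -8, 4, 28.
2nd diffs: 0, 12, 24.
3rd diffs: 12, 12 (constant).
So t_n = 2n^3 - 6n^2 - 4n - 5.
Evaluating at n = 12 gives t_{12} = 2539.

2539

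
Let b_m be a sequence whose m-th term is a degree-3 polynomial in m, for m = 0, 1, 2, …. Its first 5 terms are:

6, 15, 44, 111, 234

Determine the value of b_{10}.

3156

1st diffs: 9, 29, 67, 123.
2nd diffs: 20, 38, 56.
3rd diffs: 18, 18 (constant).
So b_m = 3m^3 + m^2 + 5m + 6.
Evaluating at m = 10 gives b_{10} = 3156.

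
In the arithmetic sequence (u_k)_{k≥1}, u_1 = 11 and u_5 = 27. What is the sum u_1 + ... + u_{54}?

6318

Common difference d = (27 - 11) / (5 - 1) = 4.
u_k = 11 + (k - 1)·4.
u_{54} = 223; S = 54·(11 + 223)/2 = 6318.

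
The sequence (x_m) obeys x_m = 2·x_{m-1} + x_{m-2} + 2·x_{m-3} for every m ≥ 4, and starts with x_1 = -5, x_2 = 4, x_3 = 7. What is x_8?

576

Compute successive terms:
x_4 = 8, x_5 = 31, x_6 = 84, x_7 = 215, x_8 = 576.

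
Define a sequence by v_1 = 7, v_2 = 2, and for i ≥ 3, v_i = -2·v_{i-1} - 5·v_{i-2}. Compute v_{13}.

v_3 = -39  v_4 = 68  v_5 = 59  …  v_{10} = 5162  v_{11} = 15681  v_{12} = -57172  v_{13} = 35939.

35939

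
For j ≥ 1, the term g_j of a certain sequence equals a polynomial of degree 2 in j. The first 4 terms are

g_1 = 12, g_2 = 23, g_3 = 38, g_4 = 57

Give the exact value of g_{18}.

743

1st diffs: 11, 15, 19.
2nd diffs: 4, 4 (constant).
So g_j = 2j^2 + 5j + 5.
Evaluating at j = 18 gives g_{18} = 743.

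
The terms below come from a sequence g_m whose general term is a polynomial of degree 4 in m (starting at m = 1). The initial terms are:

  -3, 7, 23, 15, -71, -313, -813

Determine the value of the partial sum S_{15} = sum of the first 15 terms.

-109287

1st diffs: 10, 16, -8, -86, -242, -500.
2nd diffs: 6, -24, -78, -156, -258.
3rd diffs: -30, -54, -78, -102.
4th diffs: -24, -24, -24 (constant).
Newton forward-difference form: g_m = -3 + 10·C(m-1,1) + 6·C(m-1,2) + (-30)·C(m-1,3) + (-24)·C(m-1,4).
Continuing: …, -1697, -3115, -5241, -8273, …, g_{15} = -34261.
Summing m = 1..15 (15 terms) gives -109287.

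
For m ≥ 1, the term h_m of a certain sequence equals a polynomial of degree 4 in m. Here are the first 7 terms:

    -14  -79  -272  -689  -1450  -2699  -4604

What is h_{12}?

-31529

1st diffs: -65, -193, -417, -761, -1249, -1905.
2nd diffs: -128, -224, -344, -488, -656.
3rd diffs: -96, -120, -144, -168.
4th diffs: -24, -24, -24 (constant).
So h_m = -m^4 - 6m^3 - 3m^2 + m - 5.
Evaluating at m = 12 gives h_{12} = -31529.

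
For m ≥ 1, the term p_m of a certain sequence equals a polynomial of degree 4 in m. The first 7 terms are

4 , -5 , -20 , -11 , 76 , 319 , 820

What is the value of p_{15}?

1st diffs: -9, -15, 9, 87, 243, 501.
2nd diffs: -6, 24, 78, 156, 258.
3rd diffs: 30, 54, 78, 102.
4th diffs: 24, 24, 24 (constant).
Newton forward-difference form: p_m = 4 + (-9)·C(m-1,1) + (-6)·C(m-1,2) + 30·C(m-1,3) + 24·C(m-1,4).
At m = 15: m-1 = 14, so p_{15} = 4 - 126 - 546 + 10920 + 24024 = 34276.

34276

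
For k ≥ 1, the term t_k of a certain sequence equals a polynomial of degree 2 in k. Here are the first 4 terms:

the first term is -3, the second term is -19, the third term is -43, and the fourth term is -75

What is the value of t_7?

-219

1st diffs: -16, -24, -32.
2nd diffs: -8, -8 (constant).
Newton forward-difference form: t_k = -3 + (-16)·C(k-1,1) + (-8)·C(k-1,2).
At k = 7: k-1 = 6, so t_7 = -3 - 96 - 120 = -219.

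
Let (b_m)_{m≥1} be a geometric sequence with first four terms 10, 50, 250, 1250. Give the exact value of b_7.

156250

Common ratio r = 5.
b_m = 10·5^(m-1).
b_7 = 10·5^6 = 156250.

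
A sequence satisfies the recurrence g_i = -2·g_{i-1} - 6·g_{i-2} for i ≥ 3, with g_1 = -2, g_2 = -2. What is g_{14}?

g_3 = 16, g_4 = -20, g_5 = -56, …, g_{11} = -19712, g_{12} = 35008, g_{13} = 48256, g_{14} = -306560.

-306560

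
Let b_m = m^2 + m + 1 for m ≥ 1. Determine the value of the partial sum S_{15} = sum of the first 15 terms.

1375

Over m = 1..15: Σm = 120, Σm² = 1240.
Total = (1)·1240 + (1)·120 + (1)·15 = 1375.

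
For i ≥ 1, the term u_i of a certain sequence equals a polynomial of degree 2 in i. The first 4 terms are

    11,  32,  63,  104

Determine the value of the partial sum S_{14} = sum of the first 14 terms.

5705

1st diffs: 21, 31, 41.
2nd diffs: 10, 10 (constant).
Newton forward-difference form: u_i = 11 + 21·C(i-1,1) + 10·C(i-1,2).
Continuing: …, 155, 216, 287, 368, …, u_{14} = 1064.
Summing i = 1..14 (14 terms) gives 5705.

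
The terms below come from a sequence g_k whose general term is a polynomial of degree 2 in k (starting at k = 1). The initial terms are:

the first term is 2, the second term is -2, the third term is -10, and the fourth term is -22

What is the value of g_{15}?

-418

1st diffs: -4, -8, -12.
2nd diffs: -4, -4 (constant).
Newton forward-difference form: g_k = 2 + (-4)·C(k-1,1) + (-4)·C(k-1,2).
At k = 15: k-1 = 14, so g_{15} = 2 - 56 - 364 = -418.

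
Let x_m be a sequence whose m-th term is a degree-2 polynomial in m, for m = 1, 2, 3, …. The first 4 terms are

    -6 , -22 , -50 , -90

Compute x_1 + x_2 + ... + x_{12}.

-3768

1st diffs: -16, -28, -40.
2nd diffs: -12, -12 (constant).
So x_m = -6m^2 + 2m - 2.
Continuing: …, -142, -206, -282, -370, …, x_{12} = -842.
Summing m = 1..12 (12 terms) gives -3768.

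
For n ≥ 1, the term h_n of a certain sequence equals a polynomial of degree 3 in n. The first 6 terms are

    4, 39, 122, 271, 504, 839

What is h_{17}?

1st diffs: 35, 83, 149, 233, 335.
2nd diffs: 48, 66, 84, 102.
3rd diffs: 18, 18, 18 (constant).
Newton forward-difference form: h_n = 4 + 35·C(n-1,1) + 48·C(n-1,2) + 18·C(n-1,3).
At n = 17: n-1 = 16, so h_{17} = 4 + 560 + 5760 + 10080 = 16404.

16404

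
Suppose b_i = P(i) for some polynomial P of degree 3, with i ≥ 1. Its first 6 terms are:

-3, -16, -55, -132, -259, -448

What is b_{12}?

1st diffs: -13, -39, -77, -127, -189.
2nd diffs: -26, -38, -50, -62.
3rd diffs: -12, -12, -12 (constant).
Newton forward-difference form: b_i = -3 + (-13)·C(i-1,1) + (-26)·C(i-1,2) + (-12)·C(i-1,3).
At i = 12: i-1 = 11, so b_{12} = -3 - 143 - 1430 - 1980 = -3556.

-3556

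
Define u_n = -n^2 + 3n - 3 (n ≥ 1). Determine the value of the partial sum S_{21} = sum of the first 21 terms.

-2681

Over n = 1..21: Σn = 231, Σn² = 3311.
Total = (-1)·3311 + (3)·231 + (-3)·21 = -2681.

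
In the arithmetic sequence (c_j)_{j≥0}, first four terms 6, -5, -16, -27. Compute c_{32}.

Common difference d = -11.
c_j = 6 + (j - 0)·(-11).
c_{32} = 6 + 32·(-11) = -346.

-346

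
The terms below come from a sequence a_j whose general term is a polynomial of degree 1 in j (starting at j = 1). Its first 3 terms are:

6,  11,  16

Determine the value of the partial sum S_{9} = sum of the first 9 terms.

1st diffs: 5, 5 (constant).
So a_j = 5j + 1.
Continuing: …, 21, 26, 31, 36, …, a_9 = 46.
Summing j = 1..9 (9 terms) gives 234.

234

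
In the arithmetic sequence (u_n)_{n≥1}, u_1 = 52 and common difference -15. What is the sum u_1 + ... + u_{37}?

-8066

u_n = 52 + (n - 1)·(-15).
u_{37} = -488; S = 37·(52 + (-488))/2 = -8066.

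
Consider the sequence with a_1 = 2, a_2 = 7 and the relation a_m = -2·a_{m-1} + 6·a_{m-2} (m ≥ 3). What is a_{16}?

Step forward from the initial values:
a_3 = -2, a_4 = 46, a_5 = -104, …, a_{13} = -3863168, a_{14} = 14089792, a_{15} = -51358592, a_{16} = 187255936.

187255936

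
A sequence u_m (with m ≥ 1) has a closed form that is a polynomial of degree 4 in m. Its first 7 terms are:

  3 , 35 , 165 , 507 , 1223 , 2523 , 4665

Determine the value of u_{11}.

1st diffs: 32, 130, 342, 716, 1300, 2142.
2nd diffs: 98, 212, 374, 584, 842.
3rd diffs: 114, 162, 210, 258.
4th diffs: 48, 48, 48 (constant).
So u_m = 2m^4 - m^3 + 5m^2 - 6m + 3.
Evaluating at m = 11 gives u_{11} = 28493.

28493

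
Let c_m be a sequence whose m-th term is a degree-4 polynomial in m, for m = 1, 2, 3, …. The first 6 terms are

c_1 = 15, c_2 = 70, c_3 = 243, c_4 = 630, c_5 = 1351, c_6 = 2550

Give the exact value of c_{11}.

1st diffs: 55, 173, 387, 721, 1199.
2nd diffs: 118, 214, 334, 478.
3rd diffs: 96, 120, 144.
4th diffs: 24, 24 (constant).
Newton forward-difference form: c_m = 15 + 55·C(m-1,1) + 118·C(m-1,2) + 96·C(m-1,3) + 24·C(m-1,4).
At m = 11: m-1 = 10, so c_{11} = 15 + 550 + 5310 + 11520 + 5040 = 22435.

22435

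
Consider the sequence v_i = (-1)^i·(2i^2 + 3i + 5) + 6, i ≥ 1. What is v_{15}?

-494

(-1)^15 = -1; 2i^2 + 3i + 5 at i=15 is 500; so v_{15} = -494.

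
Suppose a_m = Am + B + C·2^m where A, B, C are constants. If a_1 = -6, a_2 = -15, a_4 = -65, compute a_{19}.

At m = 1, 2, 4: A + B + 2C = -6; 2A + B + 4C = -15; 4A + B + 16C = -65.
Subtracting the first from the second: A + 2C = -9.
Subtracting the second from the third: 2A + 12C = -50.
Solving: C = -4, A = -1, then B = 3.
Hence a_{19} = -1·19 + 3 + (-4)·524288 = -2097168.

-2097168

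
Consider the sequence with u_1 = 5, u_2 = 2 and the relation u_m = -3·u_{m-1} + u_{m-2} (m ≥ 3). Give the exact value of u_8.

578

Compute successive terms:
u_3 = -1; u_4 = 5; u_5 = -16; u_6 = 53; u_7 = -175; u_8 = 578.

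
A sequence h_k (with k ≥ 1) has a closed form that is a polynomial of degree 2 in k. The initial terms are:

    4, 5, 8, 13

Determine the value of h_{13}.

148

1st diffs: 1, 3, 5.
2nd diffs: 2, 2 (constant).
Newton forward-difference form: h_k = 4 + 1·C(k-1,1) + 2·C(k-1,2).
At k = 13: k-1 = 12, so h_{13} = 4 + 12 + 132 = 148.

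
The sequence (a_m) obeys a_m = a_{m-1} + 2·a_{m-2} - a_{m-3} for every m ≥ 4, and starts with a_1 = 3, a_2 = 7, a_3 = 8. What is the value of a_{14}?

Compute successive terms:
a_4 = 19, a_5 = 28, a_6 = 58, …, a_{11} = 1033, a_{12} = 1890, a_{13} = 3370, a_{14} = 6117.

6117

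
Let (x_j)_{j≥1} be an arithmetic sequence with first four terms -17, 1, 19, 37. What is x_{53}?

Common difference d = 18.
x_j = -17 + (j - 1)·18.
x_{53} = -17 + 52·18 = 919.

919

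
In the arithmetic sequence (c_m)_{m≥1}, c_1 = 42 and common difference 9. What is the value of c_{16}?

c_m = 42 + (m - 1)·9.
c_{16} = 42 + 15·9 = 177.

177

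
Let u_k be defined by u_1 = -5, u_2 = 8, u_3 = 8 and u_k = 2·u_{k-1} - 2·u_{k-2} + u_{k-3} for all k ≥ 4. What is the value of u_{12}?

-18

u_4 = -5  u_5 = -18  u_6 = -18  u_7 = -5  u_8 = 8  u_9 = 8  u_{10} = -5  u_{11} = -18  u_{12} = -18.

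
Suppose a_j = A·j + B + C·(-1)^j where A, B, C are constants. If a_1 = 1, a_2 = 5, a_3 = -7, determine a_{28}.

The three given values yield: A + B - C = 1; 2A + B + C = 5; 3A + B - C = -7.
Subtracting the first from the second: A + 2C = 4.
Subtracting the second from the third: A - 2C = -12.
Solving: C = 4, A = -4, then B = 9.
Hence a_{28} = -4·28 + 9 + 4·1 = -99.

-99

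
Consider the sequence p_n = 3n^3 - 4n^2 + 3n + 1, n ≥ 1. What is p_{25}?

p_{25} = 3·25^3 - 4·25^2 + 3·25 + 1 = 44451.

44451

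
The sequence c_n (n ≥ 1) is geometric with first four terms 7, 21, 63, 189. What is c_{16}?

100442349

Common ratio r = 3.
c_n = 7·3^(n-1).
c_{16} = 7·3^15 = 100442349.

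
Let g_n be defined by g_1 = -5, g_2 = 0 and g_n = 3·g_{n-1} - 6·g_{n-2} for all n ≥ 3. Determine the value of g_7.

Compute successive terms:
g_3 = 30, g_4 = 90, g_5 = 90, g_6 = -270, g_7 = -1350.

-1350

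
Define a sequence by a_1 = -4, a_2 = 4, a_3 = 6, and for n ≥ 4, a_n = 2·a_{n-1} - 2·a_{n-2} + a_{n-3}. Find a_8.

4

Compute successive terms:
a_4 = 0;  a_5 = -8;  a_6 = -10;  a_7 = -4;  a_8 = 4.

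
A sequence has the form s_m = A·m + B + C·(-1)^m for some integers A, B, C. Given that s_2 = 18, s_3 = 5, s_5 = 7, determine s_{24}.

Plug in m = 2, 3, 5: 2A + B + C = 18; 3A + B - C = 5; 5A + B - C = 7.
Subtracting the first from the second: A - 2C = -13.
Subtracting the second from the third: 2A = 2.
Solving: C = 7, A = 1, then B = 9.
Therefore s_{24} = 24 + 9 + 7·1 = 40.

40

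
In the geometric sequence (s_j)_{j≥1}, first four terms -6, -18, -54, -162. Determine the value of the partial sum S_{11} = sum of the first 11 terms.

Common ratio r = 3.
s_j = (-6)·3^(j-1).
S = (-6)·(3^11 - 1)/(3 - 1) = (-6)·(177147 - 1)/(2) = -531438.

-531438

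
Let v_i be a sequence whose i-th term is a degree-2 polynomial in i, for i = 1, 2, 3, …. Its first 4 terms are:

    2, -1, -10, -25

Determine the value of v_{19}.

-970

1st diffs: -3, -9, -15.
2nd diffs: -6, -6 (constant).
Newton forward-difference form: v_i = 2 + (-3)·C(i-1,1) + (-6)·C(i-1,2).
At i = 19: i-1 = 18, so v_{19} = 2 - 54 - 918 = -970.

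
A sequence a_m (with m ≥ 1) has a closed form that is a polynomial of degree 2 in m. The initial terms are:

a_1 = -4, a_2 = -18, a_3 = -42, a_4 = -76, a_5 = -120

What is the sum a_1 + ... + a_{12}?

-3172

1st diffs: -14, -24, -34, -44.
2nd diffs: -10, -10, -10 (constant).
Newton forward-difference form: a_m = -4 + (-14)·C(m-1,1) + (-10)·C(m-1,2).
Continuing: …, -174, -238, -312, -396, …, a_{12} = -708.
Summing m = 1..12 (12 terms) gives -3172.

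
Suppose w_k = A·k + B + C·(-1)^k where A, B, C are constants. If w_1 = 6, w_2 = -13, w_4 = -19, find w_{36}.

Write the equations: A + B - C = 6; 2A + B + C = -13; 4A + B + C = -19.
Subtracting the first from the second: A + 2C = -19.
Subtracting the second from the third: 2A = -6.
Solving: C = -8, A = -3, then B = 1.
Therefore w_{36} = -108 + 1 + (-8)·1 = -115.

-115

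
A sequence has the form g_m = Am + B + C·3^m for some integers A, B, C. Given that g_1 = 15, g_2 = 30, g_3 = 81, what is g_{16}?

Plug in m = 1, 2, 3: A + B + 3C = 15; 2A + B + 9C = 30; 3A + B + 27C = 81.
Subtracting the first from the second: A + 6C = 15.
Subtracting the second from the third: A + 18C = 51.
Solving: C = 3, A = -3, then B = 9.
Hence g_{16} = -3·16 + 9 + 3·43046721 = 129140124.

129140124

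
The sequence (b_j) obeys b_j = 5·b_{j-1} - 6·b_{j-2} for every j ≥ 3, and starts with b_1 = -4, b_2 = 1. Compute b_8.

18019

Compute successive terms:
b_3 = 29  b_4 = 139  b_5 = 521  b_6 = 1771  b_7 = 5729  b_8 = 18019.
(Characteristic roots are 3 and 2.)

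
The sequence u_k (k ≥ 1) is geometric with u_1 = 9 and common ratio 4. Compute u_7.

u_k = 9·4^(k-1).
u_7 = 9·4^6 = 36864.

36864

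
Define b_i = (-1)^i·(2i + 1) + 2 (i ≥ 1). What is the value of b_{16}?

(-1)^16 = 1; 2i + 1 at i=16 is 33; so b_{16} = 35.

35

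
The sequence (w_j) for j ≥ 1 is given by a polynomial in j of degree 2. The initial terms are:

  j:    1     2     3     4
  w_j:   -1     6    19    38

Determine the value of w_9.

1st diffs: 7, 13, 19.
2nd diffs: 6, 6 (constant).
So w_j = 3j^2 - 2j - 2.
Evaluating at j = 9 gives w_9 = 223.

223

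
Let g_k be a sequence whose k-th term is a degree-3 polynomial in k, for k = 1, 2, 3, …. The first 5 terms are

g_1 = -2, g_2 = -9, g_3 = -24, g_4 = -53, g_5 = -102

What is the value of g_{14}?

-2433

1st diffs: -7, -15, -29, -49.
2nd diffs: -8, -14, -20.
3rd diffs: -6, -6 (constant).
Newton forward-difference form: g_k = -2 + (-7)·C(k-1,1) + (-8)·C(k-1,2) + (-6)·C(k-1,3).
At k = 14: k-1 = 13, so g_{14} = -2 - 91 - 624 - 1716 = -2433.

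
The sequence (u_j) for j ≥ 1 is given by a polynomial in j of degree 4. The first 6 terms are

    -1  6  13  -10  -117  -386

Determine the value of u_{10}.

1st diffs: 7, 7, -23, -107, -269.
2nd diffs: 0, -30, -84, -162.
3rd diffs: -30, -54, -78.
4th diffs: -24, -24 (constant).
Newton forward-difference form: u_j = -1 + 7·C(j-1,1) + (-30)·C(j-1,3) + (-24)·C(j-1,4).
At j = 10: j-1 = 9, so u_{10} = -1 + 63 - 2520 - 3024 = -5482.

-5482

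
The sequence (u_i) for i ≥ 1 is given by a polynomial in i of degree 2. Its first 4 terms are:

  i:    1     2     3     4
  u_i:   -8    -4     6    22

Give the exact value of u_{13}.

436

1st diffs: 4, 10, 16.
2nd diffs: 6, 6 (constant).
Newton forward-difference form: u_i = -8 + 4·C(i-1,1) + 6·C(i-1,2).
At i = 13: i-1 = 12, so u_{13} = -8 + 48 + 396 = 436.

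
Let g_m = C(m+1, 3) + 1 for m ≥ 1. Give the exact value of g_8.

85

C(9, 3) = 84, so g_8 = 85.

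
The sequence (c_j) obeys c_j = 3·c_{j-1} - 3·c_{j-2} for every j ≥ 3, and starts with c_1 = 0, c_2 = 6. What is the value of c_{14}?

4374

Iterate the recurrence:
c_3 = 18, c_4 = 36, c_5 = 54, …, c_{11} = -1458, c_{12} = -1458, c_{13} = 0, c_{14} = 4374.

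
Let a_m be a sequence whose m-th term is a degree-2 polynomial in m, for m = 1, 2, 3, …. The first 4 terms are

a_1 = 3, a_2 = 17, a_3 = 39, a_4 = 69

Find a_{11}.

503

1st diffs: 14, 22, 30.
2nd diffs: 8, 8 (constant).
Newton forward-difference form: a_m = 3 + 14·C(m-1,1) + 8·C(m-1,2).
At m = 11: m-1 = 10, so a_{11} = 3 + 140 + 360 = 503.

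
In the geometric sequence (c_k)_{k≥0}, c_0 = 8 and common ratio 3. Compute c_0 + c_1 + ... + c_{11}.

2125760

c_k = 8·3^(k-0).
S = 8·(3^12 - 1)/(3 - 1) = 8·(531441 - 1)/(2) = 2125760.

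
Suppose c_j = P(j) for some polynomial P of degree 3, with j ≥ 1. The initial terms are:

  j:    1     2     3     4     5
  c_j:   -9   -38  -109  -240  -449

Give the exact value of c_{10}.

-3294

1st diffs: -29, -71, -131, -209.
2nd diffs: -42, -60, -78.
3rd diffs: -18, -18 (constant).
Newton forward-difference form: c_j = -9 + (-29)·C(j-1,1) + (-42)·C(j-1,2) + (-18)·C(j-1,3).
At j = 10: j-1 = 9, so c_{10} = -9 - 261 - 1512 - 1512 = -3294.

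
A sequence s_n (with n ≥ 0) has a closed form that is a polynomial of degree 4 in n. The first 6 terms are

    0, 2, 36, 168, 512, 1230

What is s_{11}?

1st diffs: 2, 34, 132, 344, 718.
2nd diffs: 32, 98, 212, 374.
3rd diffs: 66, 114, 162.
4th diffs: 48, 48 (constant).
Newton forward-difference form: s_n = 2·C(n,1) + 32·C(n,2) + 66·C(n,3) + 48·C(n,4).
At n = 11: n = 11, so s_{11} = 22 + 1760 + 10890 + 15840 = 28512.

28512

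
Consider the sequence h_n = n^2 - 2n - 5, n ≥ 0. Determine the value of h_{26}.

619

h_{26} = 1·26^2 - 2·26 - 5 = 619.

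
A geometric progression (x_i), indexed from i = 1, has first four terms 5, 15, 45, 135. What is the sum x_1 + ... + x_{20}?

8716961000

Common ratio r = 3.
x_i = 5·3^(i-1).
S = 5·(3^20 - 1)/(3 - 1) = 5·(3486784401 - 1)/(2) = 8716961000.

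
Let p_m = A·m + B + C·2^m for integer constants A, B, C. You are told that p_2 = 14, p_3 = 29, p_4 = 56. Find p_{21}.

6291515

The three given values yield: 2A + B + 4C = 14; 3A + B + 8C = 29; 4A + B + 16C = 56.
Subtracting the first from the second: A + 4C = 15.
Subtracting the second from the third: A + 8C = 27.
Solving: C = 3, A = 3, then B = -4.
Hence p_{21} = 3·21 + (-4) + 3·2097152 = 6291515.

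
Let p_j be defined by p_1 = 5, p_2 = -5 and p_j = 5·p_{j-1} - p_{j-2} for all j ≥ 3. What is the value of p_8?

Applying the relation repeatedly:
p_3 = -30; p_4 = -145; p_5 = -695; p_6 = -3330; p_7 = -15955; p_8 = -76445.

-76445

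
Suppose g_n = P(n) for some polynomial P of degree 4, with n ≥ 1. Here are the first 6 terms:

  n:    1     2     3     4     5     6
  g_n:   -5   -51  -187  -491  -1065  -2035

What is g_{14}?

1st diffs: -46, -136, -304, -574, -970.
2nd diffs: -90, -168, -270, -396.
3rd diffs: -78, -102, -126.
4th diffs: -24, -24 (constant).
Newton forward-difference form: g_n = -5 + (-46)·C(n-1,1) + (-90)·C(n-1,2) + (-78)·C(n-1,3) + (-24)·C(n-1,4).
At n = 14: n-1 = 13, so g_{14} = -5 - 598 - 7020 - 22308 - 17160 = -47091.

-47091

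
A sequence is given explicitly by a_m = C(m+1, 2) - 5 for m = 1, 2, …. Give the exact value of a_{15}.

C(16, 2) = 120, so a_{15} = 115.

115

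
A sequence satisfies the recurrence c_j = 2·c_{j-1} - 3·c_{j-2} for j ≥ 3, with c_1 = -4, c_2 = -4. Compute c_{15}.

-6044

Iterate the recurrence:
c_3 = 4;  c_4 = 20;  c_5 = 28;  …;  c_{12} = 788;  c_{13} = -1316;  c_{14} = -4996;  c_{15} = -6044.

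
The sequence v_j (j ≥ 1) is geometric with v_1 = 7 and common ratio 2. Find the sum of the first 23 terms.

58720249

v_j = 7·2^(j-1).
S = 7·(2^23 - 1)/(2 - 1) = 7·(8388608 - 1)/(1) = 58720249.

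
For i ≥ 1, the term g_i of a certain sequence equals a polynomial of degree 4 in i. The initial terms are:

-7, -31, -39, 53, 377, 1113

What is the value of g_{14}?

59273

1st diffs: -24, -8, 92, 324, 736.
2nd diffs: 16, 100, 232, 412.
3rd diffs: 84, 132, 180.
4th diffs: 48, 48 (constant).
So g_i = 2i^4 - 6i^3 - 6i^2 + 6i - 3.
Evaluating at i = 14 gives g_{14} = 59273.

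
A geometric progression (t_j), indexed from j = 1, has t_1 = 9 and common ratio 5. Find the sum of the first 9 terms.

t_j = 9·5^(j-1).
S = 9·(5^9 - 1)/(5 - 1) = 9·(1953125 - 1)/(4) = 4394529.

4394529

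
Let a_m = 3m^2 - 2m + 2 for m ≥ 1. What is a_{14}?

a_{14} = 3·14^2 - 2·14 + 2 = 562.

562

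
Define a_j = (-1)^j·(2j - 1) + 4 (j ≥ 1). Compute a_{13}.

-21

(-1)^13 = -1; 2j - 1 at j=13 is 25; so a_{13} = -21.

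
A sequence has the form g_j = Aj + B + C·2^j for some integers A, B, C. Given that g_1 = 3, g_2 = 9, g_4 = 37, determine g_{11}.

4115

Plug in j = 1, 2, 4: A + B + 2C = 3; 2A + B + 4C = 9; 4A + B + 16C = 37.
Subtracting the first from the second: A + 2C = 6.
Subtracting the second from the third: 2A + 12C = 28.
Solving: C = 2, A = 2, then B = -3.
Hence g_{11} = 2·11 + (-3) + 2·2048 = 4115.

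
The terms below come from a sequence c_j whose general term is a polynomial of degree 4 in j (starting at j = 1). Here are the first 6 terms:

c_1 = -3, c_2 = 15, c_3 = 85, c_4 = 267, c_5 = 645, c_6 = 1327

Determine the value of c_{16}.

1st diffs: 18, 70, 182, 378, 682.
2nd diffs: 52, 112, 196, 304.
3rd diffs: 60, 84, 108.
4th diffs: 24, 24 (constant).
Newton forward-difference form: c_j = -3 + 18·C(j-1,1) + 52·C(j-1,2) + 60·C(j-1,3) + 24·C(j-1,4).
At j = 16: j-1 = 15, so c_{16} = -3 + 270 + 5460 + 27300 + 32760 = 65787.

65787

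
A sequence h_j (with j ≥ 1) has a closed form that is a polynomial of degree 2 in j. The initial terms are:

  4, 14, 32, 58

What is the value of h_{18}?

1st diffs: 10, 18, 26.
2nd diffs: 8, 8 (constant).
So h_j = 4j^2 - 2j + 2.
Evaluating at j = 18 gives h_{18} = 1262.

1262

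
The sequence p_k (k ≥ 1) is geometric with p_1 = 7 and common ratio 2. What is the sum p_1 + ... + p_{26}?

p_k = 7·2^(k-1).
S = 7·(2^26 - 1)/(2 - 1) = 7·(67108864 - 1)/(1) = 469762041.

469762041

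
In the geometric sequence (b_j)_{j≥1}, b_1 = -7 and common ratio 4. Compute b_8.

b_j = (-7)·4^(j-1).
b_8 = (-7)·4^7 = -114688.

-114688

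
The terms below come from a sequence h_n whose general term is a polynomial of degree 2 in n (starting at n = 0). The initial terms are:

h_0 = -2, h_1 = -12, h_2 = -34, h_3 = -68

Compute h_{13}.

-1068

1st diffs: -10, -22, -34.
2nd diffs: -12, -12 (constant).
So h_n = -6n^2 - 4n - 2.
Evaluating at n = 13 gives h_{13} = -1068.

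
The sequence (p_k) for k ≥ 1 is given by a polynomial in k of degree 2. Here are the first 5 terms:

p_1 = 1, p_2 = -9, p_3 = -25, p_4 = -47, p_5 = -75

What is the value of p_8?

1st diffs: -10, -16, -22, -28.
2nd diffs: -6, -6, -6 (constant).
So p_k = -3k^2 - k + 5.
Evaluating at k = 8 gives p_8 = -195.

-195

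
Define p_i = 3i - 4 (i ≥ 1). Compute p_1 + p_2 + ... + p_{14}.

259

Over i = 1..14: Σi = 105.
Total = (3)·105 + (-4)·14 = 259.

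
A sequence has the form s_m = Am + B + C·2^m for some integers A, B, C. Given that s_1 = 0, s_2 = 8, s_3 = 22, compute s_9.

1546

The three given values yield: A + B + 2C = 0; 2A + B + 4C = 8; 3A + B + 8C = 22.
Subtracting the first from the second: A + 2C = 8.
Subtracting the second from the third: A + 4C = 14.
Solving: C = 3, A = 2, then B = -8.
Hence s_9 = 2·9 + (-8) + 3·512 = 1546.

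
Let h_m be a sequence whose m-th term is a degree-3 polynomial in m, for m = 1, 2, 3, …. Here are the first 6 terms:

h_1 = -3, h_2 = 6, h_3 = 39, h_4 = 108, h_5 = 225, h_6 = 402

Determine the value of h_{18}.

1st diffs: 9, 33, 69, 117, 177.
2nd diffs: 24, 36, 48, 60.
3rd diffs: 12, 12, 12 (constant).
Newton forward-difference form: h_m = -3 + 9·C(m-1,1) + 24·C(m-1,2) + 12·C(m-1,3).
At m = 18: m-1 = 17, so h_{18} = -3 + 153 + 3264 + 8160 = 11574.

11574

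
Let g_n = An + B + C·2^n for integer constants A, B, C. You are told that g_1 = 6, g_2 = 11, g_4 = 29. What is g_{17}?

131124

Write the equations: A + B + 2C = 6; 2A + B + 4C = 11; 4A + B + 16C = 29.
Subtracting the first from the second: A + 2C = 5.
Subtracting the second from the third: 2A + 12C = 18.
Solving: C = 1, A = 3, then B = 1.
Hence g_{17} = 3·17 + 1 + 1·131072 = 131124.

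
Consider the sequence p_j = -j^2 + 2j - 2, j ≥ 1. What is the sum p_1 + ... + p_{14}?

Over j = 1..14: Σj = 105, Σj² = 1015.
Total = (-1)·1015 + (2)·105 + (-2)·14 = -833.

-833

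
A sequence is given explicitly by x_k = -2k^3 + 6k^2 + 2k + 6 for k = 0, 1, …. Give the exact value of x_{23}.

x_{23} = -2·23^3 + 6·23^2 + 2·23 + 6 = -21108.

-21108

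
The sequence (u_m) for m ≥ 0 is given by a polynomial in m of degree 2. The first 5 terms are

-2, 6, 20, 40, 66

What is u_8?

1st diffs: 8, 14, 20, 26.
2nd diffs: 6, 6, 6 (constant).
Newton forward-difference form: u_m = -2 + 8·C(m,1) + 6·C(m,2).
At m = 8: m = 8, so u_8 = -2 + 64 + 168 = 230.

230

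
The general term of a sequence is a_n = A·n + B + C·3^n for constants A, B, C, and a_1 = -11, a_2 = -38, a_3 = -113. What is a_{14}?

The three given values yield: A + B + 3C = -11; 2A + B + 9C = -38; 3A + B + 27C = -113.
Subtracting the first from the second: A + 6C = -27.
Subtracting the second from the third: A + 18C = -75.
Solving: C = -4, A = -3, then B = 4.
Hence a_{14} = -3·14 + 4 + (-4)·4782969 = -19131914.

-19131914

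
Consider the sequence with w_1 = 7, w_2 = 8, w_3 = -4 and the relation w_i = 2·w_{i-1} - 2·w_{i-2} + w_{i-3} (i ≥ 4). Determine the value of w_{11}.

-18

Compute successive terms:
w_4 = -17; w_5 = -18; w_6 = -6; w_7 = 7; w_8 = 8; w_9 = -4; w_{10} = -17; w_{11} = -18.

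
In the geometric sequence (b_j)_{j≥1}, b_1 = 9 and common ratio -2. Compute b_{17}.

b_j = 9·(-2)^(j-1).
b_{17} = 9·(-2)^16 = 589824.

589824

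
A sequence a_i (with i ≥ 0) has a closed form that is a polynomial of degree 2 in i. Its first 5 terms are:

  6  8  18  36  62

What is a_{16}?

998

1st diffs: 2, 10, 18, 26.
2nd diffs: 8, 8, 8 (constant).
Newton forward-difference form: a_i = 6 + 2·C(i,1) + 8·C(i,2).
At i = 16: i = 16, so a_{16} = 6 + 32 + 960 = 998.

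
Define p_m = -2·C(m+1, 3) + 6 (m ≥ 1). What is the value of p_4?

C(5, 3) = 10, so p_4 = -14.

-14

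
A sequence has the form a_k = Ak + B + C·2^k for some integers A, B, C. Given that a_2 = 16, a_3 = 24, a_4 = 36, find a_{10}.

1068

The three given values yield: 2A + B + 4C = 16; 3A + B + 8C = 24; 4A + B + 16C = 36.
Subtracting the first from the second: A + 4C = 8.
Subtracting the second from the third: A + 8C = 12.
Solving: C = 1, A = 4, then B = 4.
Therefore a_{10} = 40 + 4 + 1·1024 = 1068.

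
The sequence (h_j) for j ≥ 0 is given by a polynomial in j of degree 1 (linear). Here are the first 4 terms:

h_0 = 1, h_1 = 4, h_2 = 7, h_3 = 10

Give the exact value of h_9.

28

1st diffs: 3, 3, 3 (constant).
So h_j = 3j + 1.
Evaluating at j = 9 gives h_9 = 28.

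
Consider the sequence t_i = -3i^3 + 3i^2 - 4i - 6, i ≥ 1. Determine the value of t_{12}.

-4806

t_{12} = -3·12^3 + 3·12^2 - 4·12 - 6 = -4806.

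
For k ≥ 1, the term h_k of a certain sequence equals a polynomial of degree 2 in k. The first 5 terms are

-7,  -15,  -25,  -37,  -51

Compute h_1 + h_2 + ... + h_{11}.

-847

1st diffs: -8, -10, -12, -14.
2nd diffs: -2, -2, -2 (constant).
Newton forward-difference form: h_k = -7 + (-8)·C(k-1,1) + (-2)·C(k-1,2).
Continuing: …, -67, -85, -105, -127, …, h_{11} = -177.
Summing k = 1..11 (11 terms) gives -847.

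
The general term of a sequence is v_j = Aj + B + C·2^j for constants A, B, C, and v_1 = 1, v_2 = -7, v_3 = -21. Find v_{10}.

-3083

The three given values yield: A + B + 2C = 1; 2A + B + 4C = -7; 3A + B + 8C = -21.
Subtracting the first from the second: A + 2C = -8.
Subtracting the second from the third: A + 4C = -14.
Solving: C = -3, A = -2, then B = 9.
So v_j = -2·j + 9 + (-3)·2^j; at j=10 this is -3083.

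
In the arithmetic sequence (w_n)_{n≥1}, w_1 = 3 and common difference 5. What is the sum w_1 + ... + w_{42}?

4431

w_n = 3 + (n - 1)·5.
w_{42} = 208; S = 42·(3 + 208)/2 = 4431.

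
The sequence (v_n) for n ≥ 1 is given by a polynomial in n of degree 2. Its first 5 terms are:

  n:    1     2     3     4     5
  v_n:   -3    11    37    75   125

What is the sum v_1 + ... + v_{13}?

1st diffs: 14, 26, 38, 50.
2nd diffs: 12, 12, 12 (constant).
So v_n = 6n^2 - 4n - 5.
Continuing: …, 187, 261, 347, 445, …, v_{13} = 957.
Summing n = 1..13 (13 terms) gives 4485.

4485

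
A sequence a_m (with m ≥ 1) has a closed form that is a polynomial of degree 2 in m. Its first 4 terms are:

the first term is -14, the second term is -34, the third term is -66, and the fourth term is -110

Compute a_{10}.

1st diffs: -20, -32, -44.
2nd diffs: -12, -12 (constant).
Newton forward-difference form: a_m = -14 + (-20)·C(m-1,1) + (-12)·C(m-1,2).
At m = 10: m-1 = 9, so a_{10} = -14 - 180 - 432 = -626.

-626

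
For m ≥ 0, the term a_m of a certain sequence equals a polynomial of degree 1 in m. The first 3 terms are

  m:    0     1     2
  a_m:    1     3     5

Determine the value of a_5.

1st diffs: 2, 2 (constant).
So a_m = 2m + 1.
Evaluating at m = 5 gives a_5 = 11.

11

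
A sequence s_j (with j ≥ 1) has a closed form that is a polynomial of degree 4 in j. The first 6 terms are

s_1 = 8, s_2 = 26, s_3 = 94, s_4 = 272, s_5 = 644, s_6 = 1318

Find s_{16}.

1st diffs: 18, 68, 178, 372, 674.
2nd diffs: 50, 110, 194, 302.
3rd diffs: 60, 84, 108.
4th diffs: 24, 24 (constant).
So s_j = j^4 + 3j + 4.
Evaluating at j = 16 gives s_{16} = 65588.

65588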